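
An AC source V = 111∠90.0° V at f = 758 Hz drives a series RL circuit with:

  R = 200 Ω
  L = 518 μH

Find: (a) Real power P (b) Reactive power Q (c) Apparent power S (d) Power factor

Step 1 — Angular frequency: ω = 2π·f = 2π·758 = 4763 rad/s.
Step 2 — Component impedances:
  R: Z = R = 200 Ω
  L: Z = jωL = j·4763·0.000518 = 0 + j2.467 Ω
Step 3 — Series combination: Z_total = R + L = 200 + j2.467 Ω = 200∠0.7° Ω.
Step 4 — Source phasor: V = 111∠90.0° V = 0 + j111 V.
Step 5 — Current: I = V / Z = 0.006845 + j0.5549 A = 0.555∠89.3° A.
Step 6 — Complex power: S = V·I* = 61.6 + j0.7598 VA.
Step 7 — Real power: P = Re(S) = 61.6 W.
Step 8 — Reactive power: Q = Im(S) = 0.7598 VAR.
Step 9 — Apparent power: |S| = 61.6 VA.
Step 10 — Power factor: PF = P/|S| = 0.9999 (lagging).

(a) P = 61.6 W  (b) Q = 0.7598 VAR  (c) S = 61.6 VA  (d) PF = 0.9999 (lagging)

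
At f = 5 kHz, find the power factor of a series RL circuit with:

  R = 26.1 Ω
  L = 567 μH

Step 1 — Angular frequency: ω = 2π·f = 2π·5000 = 3.142e+04 rad/s.
Step 2 — Component impedances:
  R: Z = R = 26.1 Ω
  L: Z = jωL = j·3.142e+04·0.000567 = 0 + j17.81 Ω
Step 3 — Series combination: Z_total = R + L = 26.1 + j17.81 Ω = 31.6∠34.3° Ω.
Step 4 — Power factor: PF = cos(φ) = Re(Z)/|Z| = 26.1/31.599 = 0.826.
Step 5 — Type: Im(Z) = 17.81 ⇒ lagging (phase φ = 34.3°).

PF = 0.826 (lagging, φ = 34.3°)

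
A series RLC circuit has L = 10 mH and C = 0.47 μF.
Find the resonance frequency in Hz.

Step 1 — Resonance condition Im(Z)=0 gives ω₀ = 1/√(LC).
Step 2 — ω₀ = 1/√(0.01·4.7e-07) = 1.459e+04 rad/s.
Step 3 — f₀ = ω₀/(2π) = 2322 Hz.

f₀ = 2322 Hz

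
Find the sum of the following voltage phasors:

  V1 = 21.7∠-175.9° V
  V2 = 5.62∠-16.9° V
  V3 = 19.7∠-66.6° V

Step 1 — Convert each phasor to rectangular form:
  V1 = 21.7·(cos(-175.9°) + j·sin(-175.9°)) = -21.64 - j1.551 V
  V2 = 5.62·(cos(-16.9°) + j·sin(-16.9°)) = 5.377 - j1.634 V
  V3 = 19.7·(cos(-66.6°) + j·sin(-66.6°)) = 7.824 - j18.08 V
Step 2 — Sum components: V_total = -8.443 - j21.27 V.
Step 3 — Convert to polar: |V_total| = 22.88 V, ∠V_total = -111.7°.

V_total = 22.88∠-111.7° V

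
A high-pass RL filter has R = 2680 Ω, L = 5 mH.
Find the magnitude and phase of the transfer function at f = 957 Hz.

Step 1 — Angular frequency: ω = 2π·957 = 6013 rad/s.
Step 2 — Transfer function: H(jω) = jωL/(R + jωL).
Step 3 — Numerator jωL = j·30.07; denominator R + jωL = 2680 + j30.07.
Step 4 — H = 0.0001258 + j0.01122.
Step 5 — Magnitude: |H| = 0.01122 (-39.0 dB); phase: φ = 89.4°.

|H| = 0.01122 (-39.0 dB), φ = 89.4°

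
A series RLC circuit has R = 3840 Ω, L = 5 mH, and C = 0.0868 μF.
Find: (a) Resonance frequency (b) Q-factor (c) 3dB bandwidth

Step 1 — Resonance condition Im(Z)=0 gives ω₀ = 1/√(LC).
Step 2 — ω₀ = 1/√(0.005·8.68e-08) = 4.8e+04 rad/s.
Step 3 — f₀ = ω₀/(2π) = 7640 Hz.
Step 4 — Series Q: Q = ω₀L/R = 4.8e+04·0.005/3840 = 0.0625.
Step 5 — 3dB bandwidth: Δω = ω₀/Q = 7.68e+05 rad/s; BW = Δω/(2π) = 1.222e+05 Hz.

(a) f₀ = 7640 Hz  (b) Q = 0.0625  (c) BW = 1.222e+05 Hz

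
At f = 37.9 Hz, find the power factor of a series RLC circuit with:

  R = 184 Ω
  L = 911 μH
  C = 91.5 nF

Step 1 — Angular frequency: ω = 2π·f = 2π·37.9 = 238.1 rad/s.
Step 2 — Component impedances:
  R: Z = R = 184 Ω
  L: Z = jωL = j·238.1·0.000911 = 0 + j0.2169 Ω
  C: Z = 1/(jωC) = -j/(ω·C) = 0 - j4.589e+04 Ω
Step 3 — Series combination: Z_total = R + L + C = 184 - j4.589e+04 Ω = 4.589e+04∠-89.8° Ω.
Step 4 — Power factor: PF = cos(φ) = Re(Z)/|Z| = 184/45895 = 0.004009.
Step 5 — Type: Im(Z) = -4.589e+04 ⇒ leading (phase φ = -89.8°).

PF = 0.004009 (leading, φ = -89.8°)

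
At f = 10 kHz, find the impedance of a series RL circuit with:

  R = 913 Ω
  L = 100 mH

Step 1 — Angular frequency: ω = 2π·f = 2π·1e+04 = 6.283e+04 rad/s.
Step 2 — Component impedances:
  R: Z = R = 913 Ω
  L: Z = jωL = j·6.283e+04·0.1 = 0 + j6283 Ω
Step 3 — Series combination: Z_total = R + L = 913 + j6283 Ω = 6349∠81.7° Ω.

Z = 913 + j6283 Ω = 6349∠81.7° Ω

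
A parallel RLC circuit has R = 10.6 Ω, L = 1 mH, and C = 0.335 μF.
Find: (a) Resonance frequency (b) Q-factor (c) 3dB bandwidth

Step 1 — Resonance: ω₀ = 1/√(LC) = 1/√(0.001·3.35e-07) = 5.464e+04 rad/s.
Step 2 — f₀ = ω₀/(2π) = 8696 Hz.
Step 3 — Parallel Q: Q = R/(ω₀L) = 10.6/(5.464e+04·0.001) = 0.194.
Step 4 — Bandwidth: Δω = ω₀/Q = 2.816e+05 rad/s; BW = Δω/(2π) = 4.482e+04 Hz.

(a) f₀ = 8696 Hz  (b) Q = 0.194  (c) BW = 4.482e+04 Hz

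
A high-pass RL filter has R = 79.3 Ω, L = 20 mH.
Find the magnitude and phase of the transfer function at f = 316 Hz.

Step 1 — Angular frequency: ω = 2π·316 = 1985 rad/s.
Step 2 — Transfer function: H(jω) = jωL/(R + jωL).
Step 3 — Numerator jωL = j·39.71; denominator R + jωL = 79.3 + j39.71.
Step 4 — H = 0.2005 + j0.4004.
Step 5 — Magnitude: |H| = 0.4478 (-7.0 dB); phase: φ = 63.4°.

|H| = 0.4478 (-7.0 dB), φ = 63.4°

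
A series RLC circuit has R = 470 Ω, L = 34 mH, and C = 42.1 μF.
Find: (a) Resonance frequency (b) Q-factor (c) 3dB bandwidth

Step 1 — Resonance: ω₀ = 1/√(LC) = 1/√(0.034·4.21e-05) = 835.8 rad/s.
Step 2 — f₀ = ω₀/(2π) = 133 Hz.
Step 3 — Series Q: Q = ω₀L/R = 835.8·0.034/470 = 0.06046.
Step 4 — Bandwidth: Δω = ω₀/Q = 1.382e+04 rad/s; BW = Δω/(2π) = 2200 Hz.

(a) f₀ = 133 Hz  (b) Q = 0.06046  (c) BW = 2200 Hz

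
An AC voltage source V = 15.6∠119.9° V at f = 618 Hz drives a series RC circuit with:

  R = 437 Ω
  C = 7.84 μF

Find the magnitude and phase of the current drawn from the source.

Step 1 — Angular frequency: ω = 2π·f = 2π·618 = 3883 rad/s.
Step 2 — Component impedances:
  R: Z = R = 437 Ω
  C: Z = 1/(jωC) = -j/(ω·C) = 0 - j32.85 Ω
Step 3 — Series combination: Z_total = R + C = 437 - j32.85 Ω = 438.2∠-4.3° Ω.
Step 4 — Source phasor: V = 15.6∠119.9° V = -7.776 + j13.52 V.
Step 5 — Ohm's law: I = V / Z_total = (-7.776 + j13.52) / (437 - j32.85) = -0.02001 + j0.02944 A.
Step 6 — Convert to polar: |I| = 0.0356 A, ∠I = 124.2°.

I = 0.0356∠124.2° A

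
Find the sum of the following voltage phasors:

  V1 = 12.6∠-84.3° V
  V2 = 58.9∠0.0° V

Step 1 — Convert each phasor to rectangular form:
  V1 = 12.6·(cos(-84.3°) + j·sin(-84.3°)) = 1.251 - j12.54 V
  V2 = 58.9·(cos(0.0°) + j·sin(0.0°)) = 58.9 V
Step 2 — Sum components: V_total = 60.15 - j12.54 V.
Step 3 — Convert to polar: |V_total| = 61.44 V, ∠V_total = -11.8°.

V_total = 61.44∠-11.8° V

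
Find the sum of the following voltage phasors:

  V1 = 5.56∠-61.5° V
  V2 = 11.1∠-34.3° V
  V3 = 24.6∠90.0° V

Step 1 — Convert each phasor to rectangular form:
  V1 = 5.56·(cos(-61.5°) + j·sin(-61.5°)) = 2.653 - j4.886 V
  V2 = 11.1·(cos(-34.3°) + j·sin(-34.3°)) = 9.17 - j6.255 V
  V3 = 24.6·(cos(90.0°) + j·sin(90.0°)) = 0 + j24.6 V
Step 2 — Sum components: V_total = 11.82 + j13.46 V.
Step 3 — Convert to polar: |V_total| = 17.91 V, ∠V_total = 48.7°.

V_total = 17.91∠48.7° V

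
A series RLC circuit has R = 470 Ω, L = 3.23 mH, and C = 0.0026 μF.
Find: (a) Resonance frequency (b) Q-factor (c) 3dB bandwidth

Step 1 — Resonance condition Im(Z)=0 gives ω₀ = 1/√(LC).
Step 2 — ω₀ = 1/√(0.00323·2.6e-09) = 3.451e+05 rad/s.
Step 3 — f₀ = ω₀/(2π) = 5.492e+04 Hz.
Step 4 — Series Q: Q = ω₀L/R = 3.451e+05·0.00323/470 = 2.371.
Step 5 — 3dB bandwidth: Δω = ω₀/Q = 1.455e+05 rad/s; BW = Δω/(2π) = 2.316e+04 Hz.

(a) f₀ = 5.492e+04 Hz  (b) Q = 2.371  (c) BW = 2.316e+04 Hz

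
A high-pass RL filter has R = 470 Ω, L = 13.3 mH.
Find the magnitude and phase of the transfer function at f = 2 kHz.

Step 1 — Angular frequency: ω = 2π·2000 = 1.257e+04 rad/s.
Step 2 — Transfer function: H(jω) = jωL/(R + jωL).
Step 3 — Numerator jωL = j·167.1; denominator R + jωL = 470 + j167.1.
Step 4 — H = 0.1123 + j0.3157.
Step 5 — Magnitude: |H| = 0.335 (-9.5 dB); phase: φ = 70.4°.

|H| = 0.335 (-9.5 dB), φ = 70.4°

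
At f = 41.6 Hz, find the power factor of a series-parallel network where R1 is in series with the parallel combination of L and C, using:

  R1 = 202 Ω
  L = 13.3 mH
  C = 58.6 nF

Step 1 — Angular frequency: ω = 2π·f = 2π·41.6 = 261.4 rad/s.
Step 2 — Component impedances:
  R1: Z = R = 202 Ω
  L: Z = jωL = j·261.4·0.0133 = 0 + j3.476 Ω
  C: Z = 1/(jωC) = -j/(ω·C) = 0 - j6.529e+04 Ω
Step 3 — Parallel branch: L || C = 1/(1/L + 1/C) = 0 + j3.477 Ω.
Step 4 — Series with R1: Z_total = R1 + (L || C) = 202 + j3.477 Ω = 202∠1.0° Ω.
Step 5 — Power factor: PF = cos(φ) = Re(Z)/|Z| = 202/202.03 = 0.9999.
Step 6 — Type: Im(Z) = 3.477 ⇒ lagging (phase φ = 1.0°).

PF = 0.9999 (lagging, φ = 1.0°)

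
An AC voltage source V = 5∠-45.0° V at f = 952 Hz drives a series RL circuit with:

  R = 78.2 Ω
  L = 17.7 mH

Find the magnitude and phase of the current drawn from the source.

Step 1 — Angular frequency: ω = 2π·f = 2π·952 = 5982 rad/s.
Step 2 — Component impedances:
  R: Z = R = 78.2 Ω
  L: Z = jωL = j·5982·0.0177 = 0 + j105.9 Ω
Step 3 — Series combination: Z_total = R + L = 78.2 + j105.9 Ω = 131.6∠53.5° Ω.
Step 4 — Source phasor: V = 5∠-45.0° V = 3.536 - j3.536 V.
Step 5 — Ohm's law: I = V / Z_total = (3.536 - j3.536) / (78.2 + j105.9) = -0.005648 - j0.03757 A.
Step 6 — Convert to polar: |I| = 0.03799 A, ∠I = -98.5°.

I = 0.03799∠-98.5° A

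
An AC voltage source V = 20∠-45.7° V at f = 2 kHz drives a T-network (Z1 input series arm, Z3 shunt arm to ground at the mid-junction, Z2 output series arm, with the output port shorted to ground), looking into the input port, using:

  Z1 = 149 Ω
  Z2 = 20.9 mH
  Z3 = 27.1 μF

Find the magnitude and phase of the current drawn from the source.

Step 1 — Angular frequency: ω = 2π·f = 2π·2000 = 1.257e+04 rad/s.
Step 2 — Component impedances:
  Z1: Z = R = 149 Ω
  Z2: Z = jωL = j·1.257e+04·0.0209 = 0 + j262.6 Ω
  Z3: Z = 1/(jωC) = -j/(ω·C) = 0 - j2.936 Ω
Step 3 — With the output port shorted to ground, the output series arm Z2 runs from the junction to ground; the shunt arm Z3 also runs from the junction to ground. They appear in parallel: Z3 || Z2 = 0 - j2.97 Ω.
Step 4 — Series with input arm Z1: Z_in = Z1 + (Z3 || Z2) = 149 - j2.97 Ω = 149∠-1.1° Ω.
Step 5 — Source phasor: V = 20∠-45.7° V = 13.97 - j14.31 V.
Step 6 — Ohm's law: I = V / Z_total = (13.97 - j14.31) / (149 - j2.97) = 0.09562 - j0.09416 A.
Step 7 — Convert to polar: |I| = 0.1342 A, ∠I = -44.6°.

I = 0.1342∠-44.6° A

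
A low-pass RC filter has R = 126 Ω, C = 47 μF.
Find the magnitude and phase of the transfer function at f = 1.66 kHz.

Step 1 — Angular frequency: ω = 2π·1660 = 1.043e+04 rad/s.
Step 2 — Transfer function: H(jω) = 1/(1 + jωRC).
Step 3 — Denominator: 1 + jωRC = 1 + j·1.043e+04·126·4.7e-05 = 1 + j61.77.
Step 4 — H = 0.000262 - j0.01619.
Step 5 — Magnitude: |H| = 0.01619 (-35.8 dB); phase: φ = -89.1°.

|H| = 0.01619 (-35.8 dB), φ = -89.1°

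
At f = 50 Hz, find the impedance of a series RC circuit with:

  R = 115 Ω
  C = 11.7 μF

Step 1 — Angular frequency: ω = 2π·f = 2π·50 = 314.2 rad/s.
Step 2 — Component impedances:
  R: Z = R = 115 Ω
  C: Z = 1/(jωC) = -j/(ω·C) = 0 - j272.1 Ω
Step 3 — Series combination: Z_total = R + C = 115 - j272.1 Ω = 295.4∠-67.1° Ω.

Z = 115 - j272.1 Ω = 295.4∠-67.1° Ω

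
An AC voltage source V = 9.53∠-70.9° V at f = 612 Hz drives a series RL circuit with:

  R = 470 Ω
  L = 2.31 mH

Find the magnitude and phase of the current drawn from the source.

Step 1 — Angular frequency: ω = 2π·f = 2π·612 = 3845 rad/s.
Step 2 — Component impedances:
  R: Z = R = 470 Ω
  L: Z = jωL = j·3845·0.00231 = 0 + j8.883 Ω
Step 3 — Series combination: Z_total = R + L = 470 + j8.883 Ω = 470.1∠1.1° Ω.
Step 4 — Source phasor: V = 9.53∠-70.9° V = 3.118 - j9.005 V.
Step 5 — Ohm's law: I = V / Z_total = (3.118 - j9.005) / (470 + j8.883) = 0.006271 - j0.01928 A.
Step 6 — Convert to polar: |I| = 0.02027 A, ∠I = -72.0°.

I = 0.02027∠-72.0° A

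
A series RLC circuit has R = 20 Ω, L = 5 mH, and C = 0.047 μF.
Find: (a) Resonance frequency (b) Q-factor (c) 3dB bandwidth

Step 1 — Resonance: ω₀ = 1/√(LC) = 1/√(0.005·4.7e-08) = 6.523e+04 rad/s.
Step 2 — f₀ = ω₀/(2π) = 1.038e+04 Hz.
Step 3 — Series Q: Q = ω₀L/R = 6.523e+04·0.005/20 = 16.31.
Step 4 — Bandwidth: Δω = ω₀/Q = 4000 rad/s; BW = Δω/(2π) = 636.6 Hz.

(a) f₀ = 1.038e+04 Hz  (b) Q = 16.31  (c) BW = 636.6 Hz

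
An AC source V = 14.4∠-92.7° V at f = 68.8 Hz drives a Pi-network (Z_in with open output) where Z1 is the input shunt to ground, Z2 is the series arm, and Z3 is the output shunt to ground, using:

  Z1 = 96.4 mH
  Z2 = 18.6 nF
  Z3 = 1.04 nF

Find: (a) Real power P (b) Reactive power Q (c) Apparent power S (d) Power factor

Step 1 — Angular frequency: ω = 2π·f = 2π·68.8 = 432.3 rad/s.
Step 2 — Component impedances:
  Z1: Z = jωL = j·432.3·0.0964 = 0 + j41.67 Ω
  Z2: Z = 1/(jωC) = -j/(ω·C) = 0 - j1.244e+05 Ω
  Z3: Z = 1/(jωC) = -j/(ω·C) = 0 - j2.224e+06 Ω
Step 3 — With open output, the series arm Z2 and the output shunt Z3 appear in series to ground: Z2 + Z3 = 0 - j2.349e+06 Ω.
Step 4 — Parallel with input shunt Z1: Z_in = Z1 || (Z2 + Z3) = 0 + j41.67 Ω = 41.67∠90.0° Ω.
Step 5 — Source phasor: V = 14.4∠-92.7° V = -0.6783 - j14.38 V.
Step 6 — Current: I = V / Z = -0.3452 + j0.01628 A = 0.3455∠177.3° A.
Step 7 — Complex power: S = V·I* = 0 + j4.976 VA.
Step 8 — Real power: P = Re(S) = 0 W.
Step 9 — Reactive power: Q = Im(S) = 4.976 VAR.
Step 10 — Apparent power: |S| = 4.976 VA.
Step 11 — Power factor: PF = P/|S| = 0 (lagging).

(a) P = 0 W  (b) Q = 4.976 VAR  (c) S = 4.976 VA  (d) PF = 0 (lagging)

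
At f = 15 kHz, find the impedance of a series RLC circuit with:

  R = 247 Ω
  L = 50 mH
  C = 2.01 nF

Step 1 — Angular frequency: ω = 2π·f = 2π·1.5e+04 = 9.425e+04 rad/s.
Step 2 — Component impedances:
  R: Z = R = 247 Ω
  L: Z = jωL = j·9.425e+04·0.05 = 0 + j4712 Ω
  C: Z = 1/(jωC) = -j/(ω·C) = 0 - j5279 Ω
Step 3 — Series combination: Z_total = R + L + C = 247 - j566.4 Ω = 617.9∠-66.4° Ω.

Z = 247 - j566.4 Ω = 617.9∠-66.4° Ω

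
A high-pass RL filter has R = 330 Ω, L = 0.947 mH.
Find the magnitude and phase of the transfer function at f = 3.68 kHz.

Step 1 — Angular frequency: ω = 2π·3680 = 2.312e+04 rad/s.
Step 2 — Transfer function: H(jω) = jωL/(R + jωL).
Step 3 — Numerator jωL = j·21.9; denominator R + jωL = 330 + j21.9.
Step 4 — H = 0.004383 + j0.06606.
Step 5 — Magnitude: |H| = 0.06621 (-23.6 dB); phase: φ = 86.2°.

|H| = 0.06621 (-23.6 dB), φ = 86.2°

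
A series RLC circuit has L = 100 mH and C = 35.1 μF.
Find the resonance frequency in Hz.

Step 1 — Resonance condition Im(Z)=0 gives ω₀ = 1/√(LC).
Step 2 — ω₀ = 1/√(0.1·3.51e-05) = 533.8 rad/s.
Step 3 — f₀ = ω₀/(2π) = 84.95 Hz.

f₀ = 84.95 Hz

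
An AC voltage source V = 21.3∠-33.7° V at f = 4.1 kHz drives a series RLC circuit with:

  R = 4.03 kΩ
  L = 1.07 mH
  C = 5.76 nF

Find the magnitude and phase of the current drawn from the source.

Step 1 — Angular frequency: ω = 2π·f = 2π·4100 = 2.576e+04 rad/s.
Step 2 — Component impedances:
  R: Z = R = 4030 Ω
  L: Z = jωL = j·2.576e+04·0.00107 = 0 + j27.56 Ω
  C: Z = 1/(jωC) = -j/(ω·C) = 0 - j6739 Ω
Step 3 — Series combination: Z_total = R + L + C = 4030 - j6712 Ω = 7829∠-59.0° Ω.
Step 4 — Source phasor: V = 21.3∠-33.7° V = 17.72 - j11.82 V.
Step 5 — Ohm's law: I = V / Z_total = (17.72 - j11.82) / (4030 - j6712) = 0.002459 + j0.001163 A.
Step 6 — Convert to polar: |I| = 0.002721 A, ∠I = 25.3°.

I = 0.002721∠25.3° A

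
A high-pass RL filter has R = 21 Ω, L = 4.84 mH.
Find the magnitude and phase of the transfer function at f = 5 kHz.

Step 1 — Angular frequency: ω = 2π·5000 = 3.142e+04 rad/s.
Step 2 — Transfer function: H(jω) = jωL/(R + jωL).
Step 3 — Numerator jωL = j·152.1; denominator R + jωL = 21 + j152.1.
Step 4 — H = 0.9813 + j0.1355.
Step 5 — Magnitude: |H| = 0.9906 (-0.1 dB); phase: φ = 7.9°.

|H| = 0.9906 (-0.1 dB), φ = 7.9°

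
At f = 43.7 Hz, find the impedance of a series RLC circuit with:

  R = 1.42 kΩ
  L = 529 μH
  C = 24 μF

Step 1 — Angular frequency: ω = 2π·f = 2π·43.7 = 274.6 rad/s.
Step 2 — Component impedances:
  R: Z = R = 1420 Ω
  L: Z = jωL = j·274.6·0.000529 = 0 + j0.1453 Ω
  C: Z = 1/(jωC) = -j/(ω·C) = 0 - j151.7 Ω
Step 3 — Series combination: Z_total = R + L + C = 1420 - j151.6 Ω = 1428∠-6.1° Ω.

Z = 1420 - j151.6 Ω = 1428∠-6.1° Ω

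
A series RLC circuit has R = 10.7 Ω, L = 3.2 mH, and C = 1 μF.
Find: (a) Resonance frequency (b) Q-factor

Step 1 — Resonance condition Im(Z)=0 gives ω₀ = 1/√(LC).
Step 2 — ω₀ = 1/√(0.0032·1e-06) = 1.768e+04 rad/s.
Step 3 — f₀ = ω₀/(2π) = 2813 Hz.
Step 4 — Series Q: Q = ω₀L/R = 1.768e+04·0.0032/10.7 = 5.287.

(a) f₀ = 2813 Hz  (b) Q = 5.287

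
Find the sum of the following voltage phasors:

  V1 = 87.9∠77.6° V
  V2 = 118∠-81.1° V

Step 1 — Convert each phasor to rectangular form:
  V1 = 87.9·(cos(77.6°) + j·sin(77.6°)) = 18.88 + j85.85 V
  V2 = 118·(cos(-81.1°) + j·sin(-81.1°)) = 18.26 - j116.6 V
Step 2 — Sum components: V_total = 37.13 - j30.73 V.
Step 3 — Convert to polar: |V_total| = 48.2 V, ∠V_total = -39.6°.

V_total = 48.2∠-39.6° V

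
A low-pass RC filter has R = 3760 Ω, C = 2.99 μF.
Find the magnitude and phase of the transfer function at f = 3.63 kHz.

Step 1 — Angular frequency: ω = 2π·3630 = 2.281e+04 rad/s.
Step 2 — Transfer function: H(jω) = 1/(1 + jωRC).
Step 3 — Denominator: 1 + jωRC = 1 + j·2.281e+04·3760·2.99e-06 = 1 + j256.4.
Step 4 — H = 1.521e-05 - j0.0039.
Step 5 — Magnitude: |H| = 0.0039 (-48.2 dB); phase: φ = -89.8°.

|H| = 0.0039 (-48.2 dB), φ = -89.8°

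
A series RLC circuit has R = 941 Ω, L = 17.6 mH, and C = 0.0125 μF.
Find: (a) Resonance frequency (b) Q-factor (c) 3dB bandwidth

Step 1 — Resonance condition Im(Z)=0 gives ω₀ = 1/√(LC).
Step 2 — ω₀ = 1/√(0.0176·1.25e-08) = 6.742e+04 rad/s.
Step 3 — f₀ = ω₀/(2π) = 1.073e+04 Hz.
Step 4 — Series Q: Q = ω₀L/R = 6.742e+04·0.0176/941 = 1.261.
Step 5 — 3dB bandwidth: Δω = ω₀/Q = 5.347e+04 rad/s; BW = Δω/(2π) = 8509 Hz.

(a) f₀ = 1.073e+04 Hz  (b) Q = 1.261  (c) BW = 8509 Hz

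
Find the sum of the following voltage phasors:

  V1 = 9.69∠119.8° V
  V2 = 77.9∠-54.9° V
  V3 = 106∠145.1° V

Step 1 — Convert each phasor to rectangular form:
  V1 = 9.69·(cos(119.8°) + j·sin(119.8°)) = -4.816 + j8.409 V
  V2 = 77.9·(cos(-54.9°) + j·sin(-54.9°)) = 44.79 - j63.73 V
  V3 = 106·(cos(145.1°) + j·sin(145.1°)) = -86.94 + j60.65 V
Step 2 — Sum components: V_total = -46.96 + j5.322 V.
Step 3 — Convert to polar: |V_total| = 47.26 V, ∠V_total = 173.5°.

V_total = 47.26∠173.5° V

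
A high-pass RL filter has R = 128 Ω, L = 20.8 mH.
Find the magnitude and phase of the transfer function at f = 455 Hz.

Step 1 — Angular frequency: ω = 2π·455 = 2859 rad/s.
Step 2 — Transfer function: H(jω) = jωL/(R + jωL).
Step 3 — Numerator jωL = j·59.46; denominator R + jωL = 128 + j59.46.
Step 4 — H = 0.1775 + j0.3821.
Step 5 — Magnitude: |H| = 0.4213 (-7.5 dB); phase: φ = 65.1°.

|H| = 0.4213 (-7.5 dB), φ = 65.1°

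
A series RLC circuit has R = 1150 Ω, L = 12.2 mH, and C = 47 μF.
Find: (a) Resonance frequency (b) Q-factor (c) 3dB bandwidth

Step 1 — Resonance condition Im(Z)=0 gives ω₀ = 1/√(LC).
Step 2 — ω₀ = 1/√(0.0122·4.7e-05) = 1321 rad/s.
Step 3 — f₀ = ω₀/(2π) = 210.2 Hz.
Step 4 — Series Q: Q = ω₀L/R = 1321·0.0122/1150 = 0.01401.
Step 5 — 3dB bandwidth: Δω = ω₀/Q = 9.426e+04 rad/s; BW = Δω/(2π) = 1.5e+04 Hz.

(a) f₀ = 210.2 Hz  (b) Q = 0.01401  (c) BW = 1.5e+04 Hz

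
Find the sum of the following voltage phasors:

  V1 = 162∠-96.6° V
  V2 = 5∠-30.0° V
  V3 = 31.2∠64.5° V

Step 1 — Convert each phasor to rectangular form:
  V1 = 162·(cos(-96.6°) + j·sin(-96.6°)) = -18.62 - j160.9 V
  V2 = 5·(cos(-30.0°) + j·sin(-30.0°)) = 4.33 - j2.5 V
  V3 = 31.2·(cos(64.5°) + j·sin(64.5°)) = 13.43 + j28.16 V
Step 2 — Sum components: V_total = -0.8577 - j135.3 V.
Step 3 — Convert to polar: |V_total| = 135.3 V, ∠V_total = -90.4°.

V_total = 135.3∠-90.4° V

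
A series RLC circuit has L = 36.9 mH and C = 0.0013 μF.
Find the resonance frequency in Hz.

Step 1 — Resonance condition Im(Z)=0 gives ω₀ = 1/√(LC).
Step 2 — ω₀ = 1/√(0.0369·1.3e-09) = 1.444e+05 rad/s.
Step 3 — f₀ = ω₀/(2π) = 2.298e+04 Hz.

f₀ = 2.298e+04 Hz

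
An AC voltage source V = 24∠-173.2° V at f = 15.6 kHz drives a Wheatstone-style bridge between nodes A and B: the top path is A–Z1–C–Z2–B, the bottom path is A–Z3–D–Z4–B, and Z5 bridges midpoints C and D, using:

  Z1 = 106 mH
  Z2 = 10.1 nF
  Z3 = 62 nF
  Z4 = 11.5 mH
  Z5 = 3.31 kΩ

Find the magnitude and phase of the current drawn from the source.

Step 1 — Angular frequency: ω = 2π·f = 2π·1.56e+04 = 9.802e+04 rad/s.
Step 2 — Component impedances:
  Z1: Z = jωL = j·9.802e+04·0.106 = 0 + j1.039e+04 Ω
  Z2: Z = 1/(jωC) = -j/(ω·C) = 0 - j1010 Ω
  Z3: Z = 1/(jωC) = -j/(ω·C) = 0 - j164.6 Ω
  Z4: Z = jωL = j·9.802e+04·0.0115 = 0 + j1127 Ω
  Z5: Z = R = 3310 Ω
Step 3 — Bridge requires nodal analysis (the Z5 bridge couples midpoints C and D, so the two paths cannot be reduced to a simple series/parallel combination). Setting node B to ground and injecting 1 A at node A, the 3-node admittance system at A, C, D solves to V_A = Z_AB = 376 + j859.9 Ω = 938.5∠66.4° Ω.
Step 4 — Source phasor: V = 24∠-173.2° V = -23.83 - j2.842 V.
Step 5 — Ohm's law: I = V / Z_total = (-23.83 - j2.842) / (376 + j859.9) = -0.01295 + j0.02205 A.
Step 6 — Convert to polar: |I| = 0.02557 A, ∠I = 120.4°.

I = 0.02557∠120.4° A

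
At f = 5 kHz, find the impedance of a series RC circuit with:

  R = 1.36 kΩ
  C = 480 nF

Step 1 — Angular frequency: ω = 2π·f = 2π·5000 = 3.142e+04 rad/s.
Step 2 — Component impedances:
  R: Z = R = 1360 Ω
  C: Z = 1/(jωC) = -j/(ω·C) = 0 - j66.31 Ω
Step 3 — Series combination: Z_total = R + C = 1360 - j66.31 Ω = 1362∠-2.8° Ω.

Z = 1360 - j66.31 Ω = 1362∠-2.8° Ω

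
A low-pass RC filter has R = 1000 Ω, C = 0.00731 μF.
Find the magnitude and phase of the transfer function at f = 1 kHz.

Step 1 — Angular frequency: ω = 2π·1000 = 6283 rad/s.
Step 2 — Transfer function: H(jω) = 1/(1 + jωRC).
Step 3 — Denominator: 1 + jωRC = 1 + j·6283·1000·7.31e-09 = 1 + j0.04593.
Step 4 — H = 0.9979 - j0.04583.
Step 5 — Magnitude: |H| = 0.9989 (-0.0 dB); phase: φ = -2.6°.

|H| = 0.9989 (-0.0 dB), φ = -2.6°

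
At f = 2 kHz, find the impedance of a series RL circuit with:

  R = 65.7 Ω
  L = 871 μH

Step 1 — Angular frequency: ω = 2π·f = 2π·2000 = 1.257e+04 rad/s.
Step 2 — Component impedances:
  R: Z = R = 65.7 Ω
  L: Z = jωL = j·1.257e+04·0.000871 = 0 + j10.95 Ω
Step 3 — Series combination: Z_total = R + L = 65.7 + j10.95 Ω = 66.61∠9.5° Ω.

Z = 65.7 + j10.95 Ω = 66.61∠9.5° Ω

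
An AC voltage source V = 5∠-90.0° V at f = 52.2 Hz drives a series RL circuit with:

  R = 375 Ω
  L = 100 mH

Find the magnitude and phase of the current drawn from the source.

Step 1 — Angular frequency: ω = 2π·f = 2π·52.2 = 328 rad/s.
Step 2 — Component impedances:
  R: Z = R = 375 Ω
  L: Z = jωL = j·328·0.1 = 0 + j32.8 Ω
Step 3 — Series combination: Z_total = R + L = 375 + j32.8 Ω = 376.4∠5.0° Ω.
Step 4 — Source phasor: V = 5∠-90.0° V = 0 - j5 V.
Step 5 — Ohm's law: I = V / Z_total = (0 - j5) / (375 + j32.8) = -0.001157 - j0.01323 A.
Step 6 — Convert to polar: |I| = 0.01328 A, ∠I = -95.0°.

I = 0.01328∠-95.0° A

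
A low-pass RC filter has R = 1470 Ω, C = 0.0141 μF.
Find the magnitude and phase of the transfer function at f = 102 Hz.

Step 1 — Angular frequency: ω = 2π·102 = 640.9 rad/s.
Step 2 — Transfer function: H(jω) = 1/(1 + jωRC).
Step 3 — Denominator: 1 + jωRC = 1 + j·640.9·1470·1.41e-08 = 1 + j0.01328.
Step 4 — H = 0.9998 - j0.01328.
Step 5 — Magnitude: |H| = 0.9999 (-0.0 dB); phase: φ = -0.8°.

|H| = 0.9999 (-0.0 dB), φ = -0.8°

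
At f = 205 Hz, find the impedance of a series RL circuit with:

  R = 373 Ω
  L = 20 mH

Step 1 — Angular frequency: ω = 2π·f = 2π·205 = 1288 rad/s.
Step 2 — Component impedances:
  R: Z = R = 373 Ω
  L: Z = jωL = j·1288·0.02 = 0 + j25.76 Ω
Step 3 — Series combination: Z_total = R + L = 373 + j25.76 Ω = 373.9∠4.0° Ω.

Z = 373 + j25.76 Ω = 373.9∠4.0° Ω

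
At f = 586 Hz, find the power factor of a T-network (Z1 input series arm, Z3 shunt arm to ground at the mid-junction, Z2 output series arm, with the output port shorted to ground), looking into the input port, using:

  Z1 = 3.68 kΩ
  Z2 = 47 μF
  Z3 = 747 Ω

Step 1 — Angular frequency: ω = 2π·f = 2π·586 = 3682 rad/s.
Step 2 — Component impedances:
  Z1: Z = R = 3680 Ω
  Z2: Z = 1/(jωC) = -j/(ω·C) = 0 - j5.779 Ω
  Z3: Z = R = 747 Ω
Step 3 — With the output port shorted to ground, the output series arm Z2 runs from the junction to ground; the shunt arm Z3 also runs from the junction to ground. They appear in parallel: Z3 || Z2 = 0.0447 - j5.778 Ω.
Step 4 — Series with input arm Z1: Z_in = Z1 + (Z3 || Z2) = 3680 - j5.778 Ω = 3680∠-0.1° Ω.
Step 5 — Power factor: PF = cos(φ) = Re(Z)/|Z| = 3680/3680 = 1.
Step 6 — Type: Im(Z) = -5.778 ⇒ leading (phase φ = -0.1°).

PF = 1 (leading, φ = -0.1°)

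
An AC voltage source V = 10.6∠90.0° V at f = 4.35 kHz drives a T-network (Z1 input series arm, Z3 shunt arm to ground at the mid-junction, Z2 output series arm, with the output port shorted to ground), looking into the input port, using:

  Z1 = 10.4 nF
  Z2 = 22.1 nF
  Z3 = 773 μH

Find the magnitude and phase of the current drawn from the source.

Step 1 — Angular frequency: ω = 2π·f = 2π·4350 = 2.733e+04 rad/s.
Step 2 — Component impedances:
  Z1: Z = 1/(jωC) = -j/(ω·C) = 0 - j3518 Ω
  Z2: Z = 1/(jωC) = -j/(ω·C) = 0 - j1656 Ω
  Z3: Z = jωL = j·2.733e+04·0.000773 = 0 + j21.13 Ω
Step 3 — With the output port shorted to ground, the output series arm Z2 runs from the junction to ground; the shunt arm Z3 also runs from the junction to ground. They appear in parallel: Z3 || Z2 = 0 + j21.4 Ω.
Step 4 — Series with input arm Z1: Z_in = Z1 + (Z3 || Z2) = 0 - j3497 Ω = 3497∠-90.0° Ω.
Step 5 — Source phasor: V = 10.6∠90.0° V = 0 + j10.6 V.
Step 6 — Ohm's law: I = V / Z_total = (0 + j10.6) / (0 - j3497) = -0.003032 A.
Step 7 — Convert to polar: |I| = 0.003032 A, ∠I = 180.0°.

I = 0.003032∠180.0° A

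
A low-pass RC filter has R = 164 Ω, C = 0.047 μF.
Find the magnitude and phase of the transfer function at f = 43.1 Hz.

Step 1 — Angular frequency: ω = 2π·43.1 = 270.8 rad/s.
Step 2 — Transfer function: H(jω) = 1/(1 + jωRC).
Step 3 — Denominator: 1 + jωRC = 1 + j·270.8·164·4.7e-08 = 1 + j0.002087.
Step 4 — H = 1 - j0.002087.
Step 5 — Magnitude: |H| = 1 (-0.0 dB); phase: φ = -0.1°.

|H| = 1 (-0.0 dB), φ = -0.1°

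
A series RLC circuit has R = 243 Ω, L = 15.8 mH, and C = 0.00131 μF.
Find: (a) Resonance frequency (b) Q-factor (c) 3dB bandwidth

Step 1 — Resonance: ω₀ = 1/√(LC) = 1/√(0.0158·1.31e-09) = 2.198e+05 rad/s.
Step 2 — f₀ = ω₀/(2π) = 3.498e+04 Hz.
Step 3 — Series Q: Q = ω₀L/R = 2.198e+05·0.0158/243 = 14.29.
Step 4 — Bandwidth: Δω = ω₀/Q = 1.538e+04 rad/s; BW = Δω/(2π) = 2448 Hz.

(a) f₀ = 3.498e+04 Hz  (b) Q = 14.29  (c) BW = 2448 Hz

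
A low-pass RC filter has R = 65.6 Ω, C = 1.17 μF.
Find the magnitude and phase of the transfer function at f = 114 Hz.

Step 1 — Angular frequency: ω = 2π·114 = 716.3 rad/s.
Step 2 — Transfer function: H(jω) = 1/(1 + jωRC).
Step 3 — Denominator: 1 + jωRC = 1 + j·716.3·65.6·1.17e-06 = 1 + j0.05498.
Step 4 — H = 0.997 - j0.05481.
Step 5 — Magnitude: |H| = 0.9985 (-0.0 dB); phase: φ = -3.1°.

|H| = 0.9985 (-0.0 dB), φ = -3.1°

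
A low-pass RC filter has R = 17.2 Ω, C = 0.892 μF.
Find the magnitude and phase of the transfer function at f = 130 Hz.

Step 1 — Angular frequency: ω = 2π·130 = 816.8 rad/s.
Step 2 — Transfer function: H(jω) = 1/(1 + jωRC).
Step 3 — Denominator: 1 + jωRC = 1 + j·816.8·17.2·8.92e-07 = 1 + j0.01253.
Step 4 — H = 0.9998 - j0.01253.
Step 5 — Magnitude: |H| = 0.9999 (-0.0 dB); phase: φ = -0.7°.

|H| = 0.9999 (-0.0 dB), φ = -0.7°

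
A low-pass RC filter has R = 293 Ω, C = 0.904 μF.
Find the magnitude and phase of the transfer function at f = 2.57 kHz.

Step 1 — Angular frequency: ω = 2π·2570 = 1.615e+04 rad/s.
Step 2 — Transfer function: H(jω) = 1/(1 + jωRC).
Step 3 — Denominator: 1 + jωRC = 1 + j·1.615e+04·293·9.04e-07 = 1 + j4.277.
Step 4 — H = 0.05183 - j0.2217.
Step 5 — Magnitude: |H| = 0.2277 (-12.9 dB); phase: φ = -76.8°.

|H| = 0.2277 (-12.9 dB), φ = -76.8°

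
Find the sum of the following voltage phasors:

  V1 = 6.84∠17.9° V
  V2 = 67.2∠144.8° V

Step 1 — Convert each phasor to rectangular form:
  V1 = 6.84·(cos(17.9°) + j·sin(17.9°)) = 6.509 + j2.102 V
  V2 = 67.2·(cos(144.8°) + j·sin(144.8°)) = -54.91 + j38.74 V
Step 2 — Sum components: V_total = -48.4 + j40.84 V.
Step 3 — Convert to polar: |V_total| = 63.33 V, ∠V_total = 139.8°.

V_total = 63.33∠139.8° V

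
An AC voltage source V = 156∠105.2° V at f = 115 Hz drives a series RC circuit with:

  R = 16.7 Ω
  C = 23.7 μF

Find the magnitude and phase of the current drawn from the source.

Step 1 — Angular frequency: ω = 2π·f = 2π·115 = 722.6 rad/s.
Step 2 — Component impedances:
  R: Z = R = 16.7 Ω
  C: Z = 1/(jωC) = -j/(ω·C) = 0 - j58.39 Ω
Step 3 — Series combination: Z_total = R + C = 16.7 - j58.39 Ω = 60.74∠-74.0° Ω.
Step 4 — Source phasor: V = 156∠105.2° V = -40.9 + j150.5 V.
Step 5 — Ohm's law: I = V / Z_total = (-40.9 + j150.5) / (16.7 - j58.39) = -2.568 + j0.03406 A.
Step 6 — Convert to polar: |I| = 2.569 A, ∠I = 179.2°.

I = 2.569∠179.2° A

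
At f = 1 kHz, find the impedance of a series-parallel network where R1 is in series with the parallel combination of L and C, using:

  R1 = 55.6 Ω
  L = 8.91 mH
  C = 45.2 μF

Step 1 — Angular frequency: ω = 2π·f = 2π·1000 = 6283 rad/s.
Step 2 — Component impedances:
  R1: Z = R = 55.6 Ω
  L: Z = jωL = j·6283·0.00891 = 0 + j55.98 Ω
  C: Z = 1/(jωC) = -j/(ω·C) = 0 - j3.521 Ω
Step 3 — Parallel branch: L || C = 1/(1/L + 1/C) = 0 - j3.757 Ω.
Step 4 — Series with R1: Z_total = R1 + (L || C) = 55.6 - j3.757 Ω = 55.73∠-3.9° Ω.

Z = 55.6 - j3.757 Ω = 55.73∠-3.9° Ω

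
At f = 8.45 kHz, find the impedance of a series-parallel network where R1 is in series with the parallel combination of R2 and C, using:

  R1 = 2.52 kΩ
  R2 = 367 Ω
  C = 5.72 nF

Step 1 — Angular frequency: ω = 2π·f = 2π·8450 = 5.309e+04 rad/s.
Step 2 — Component impedances:
  R1: Z = R = 2520 Ω
  R2: Z = R = 367 Ω
  C: Z = 1/(jωC) = -j/(ω·C) = 0 - j3293 Ω
Step 3 — Parallel branch: R2 || C = 1/(1/R2 + 1/C) = 362.5 - j40.4 Ω.
Step 4 — Series with R1: Z_total = R1 + (R2 || C) = 2882 - j40.4 Ω = 2883∠-0.8° Ω.

Z = 2882 - j40.4 Ω = 2883∠-0.8° Ω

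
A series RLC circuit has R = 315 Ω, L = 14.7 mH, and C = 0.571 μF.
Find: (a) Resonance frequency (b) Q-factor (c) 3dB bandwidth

Step 1 — Resonance condition Im(Z)=0 gives ω₀ = 1/√(LC).
Step 2 — ω₀ = 1/√(0.0147·5.71e-07) = 1.091e+04 rad/s.
Step 3 — f₀ = ω₀/(2π) = 1737 Hz.
Step 4 — Series Q: Q = ω₀L/R = 1.091e+04·0.0147/315 = 0.5094.
Step 5 — 3dB bandwidth: Δω = ω₀/Q = 2.143e+04 rad/s; BW = Δω/(2π) = 3410 Hz.

(a) f₀ = 1737 Hz  (b) Q = 0.5094  (c) BW = 3410 Hz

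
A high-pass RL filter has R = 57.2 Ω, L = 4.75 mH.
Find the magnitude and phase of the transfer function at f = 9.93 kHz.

Step 1 — Angular frequency: ω = 2π·9930 = 6.239e+04 rad/s.
Step 2 — Transfer function: H(jω) = jωL/(R + jωL).
Step 3 — Numerator jωL = j·296.4; denominator R + jωL = 57.2 + j296.4.
Step 4 — H = 0.9641 + j0.1861.
Step 5 — Magnitude: |H| = 0.9819 (-0.2 dB); phase: φ = 10.9°.

|H| = 0.9819 (-0.2 dB), φ = 10.9°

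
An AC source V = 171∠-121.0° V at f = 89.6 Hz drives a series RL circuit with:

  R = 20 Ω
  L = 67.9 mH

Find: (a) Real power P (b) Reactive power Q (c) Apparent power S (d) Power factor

Step 1 — Angular frequency: ω = 2π·f = 2π·89.6 = 563 rad/s.
Step 2 — Component impedances:
  R: Z = R = 20 Ω
  L: Z = jωL = j·563·0.0679 = 0 + j38.23 Ω
Step 3 — Series combination: Z_total = R + L = 20 + j38.23 Ω = 43.14∠62.4° Ω.
Step 4 — Source phasor: V = 171∠-121.0° V = -88.07 - j146.6 V.
Step 5 — Current: I = V / Z = -3.957 + j0.2338 A = 3.964∠176.6° A.
Step 6 — Complex power: S = V·I* = 314.2 + j600.6 VA.
Step 7 — Real power: P = Re(S) = 314.2 W.
Step 8 — Reactive power: Q = Im(S) = 600.6 VAR.
Step 9 — Apparent power: |S| = 677.8 VA.
Step 10 — Power factor: PF = P/|S| = 0.4636 (lagging).

(a) P = 314.2 W  (b) Q = 600.6 VAR  (c) S = 677.8 VA  (d) PF = 0.4636 (lagging)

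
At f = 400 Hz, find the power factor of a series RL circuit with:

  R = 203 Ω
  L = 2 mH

Step 1 — Angular frequency: ω = 2π·f = 2π·400 = 2513 rad/s.
Step 2 — Component impedances:
  R: Z = R = 203 Ω
  L: Z = jωL = j·2513·0.002 = 0 + j5.027 Ω
Step 3 — Series combination: Z_total = R + L = 203 + j5.027 Ω = 203.1∠1.4° Ω.
Step 4 — Power factor: PF = cos(φ) = Re(Z)/|Z| = 203/203.06 = 0.9997.
Step 5 — Type: Im(Z) = 5.027 ⇒ lagging (phase φ = 1.4°).

PF = 0.9997 (lagging, φ = 1.4°)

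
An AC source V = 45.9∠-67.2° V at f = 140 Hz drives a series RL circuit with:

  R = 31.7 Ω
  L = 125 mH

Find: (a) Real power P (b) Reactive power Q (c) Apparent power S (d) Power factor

Step 1 — Angular frequency: ω = 2π·f = 2π·140 = 879.6 rad/s.
Step 2 — Component impedances:
  R: Z = R = 31.7 Ω
  L: Z = jωL = j·879.6·0.125 = 0 + j110 Ω
Step 3 — Series combination: Z_total = R + L = 31.7 + j110 Ω = 114.4∠73.9° Ω.
Step 4 — Source phasor: V = 45.9∠-67.2° V = 17.79 - j42.31 V.
Step 5 — Current: I = V / Z = -0.3122 - j0.2518 A = 0.4011∠-141.1° A.
Step 6 — Complex power: S = V·I* = 5.1 + j17.69 VA.
Step 7 — Real power: P = Re(S) = 5.1 W.
Step 8 — Reactive power: Q = Im(S) = 17.69 VAR.
Step 9 — Apparent power: |S| = 18.41 VA.
Step 10 — Power factor: PF = P/|S| = 0.277 (lagging).

(a) P = 5.1 W  (b) Q = 17.69 VAR  (c) S = 18.41 VA  (d) PF = 0.277 (lagging)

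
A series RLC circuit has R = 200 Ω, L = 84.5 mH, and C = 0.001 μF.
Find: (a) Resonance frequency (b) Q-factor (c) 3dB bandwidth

Step 1 — Resonance: ω₀ = 1/√(LC) = 1/√(0.0845·1e-09) = 1.088e+05 rad/s.
Step 2 — f₀ = ω₀/(2π) = 1.731e+04 Hz.
Step 3 — Series Q: Q = ω₀L/R = 1.088e+05·0.0845/200 = 45.96.
Step 4 — Bandwidth: Δω = ω₀/Q = 2367 rad/s; BW = Δω/(2π) = 376.7 Hz.

(a) f₀ = 1.731e+04 Hz  (b) Q = 45.96  (c) BW = 376.7 Hz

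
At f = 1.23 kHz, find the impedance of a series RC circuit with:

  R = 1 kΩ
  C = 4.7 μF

Step 1 — Angular frequency: ω = 2π·f = 2π·1230 = 7728 rad/s.
Step 2 — Component impedances:
  R: Z = R = 1000 Ω
  C: Z = 1/(jωC) = -j/(ω·C) = 0 - j27.53 Ω
Step 3 — Series combination: Z_total = R + C = 1000 - j27.53 Ω = 1000∠-1.6° Ω.

Z = 1000 - j27.53 Ω = 1000∠-1.6° Ω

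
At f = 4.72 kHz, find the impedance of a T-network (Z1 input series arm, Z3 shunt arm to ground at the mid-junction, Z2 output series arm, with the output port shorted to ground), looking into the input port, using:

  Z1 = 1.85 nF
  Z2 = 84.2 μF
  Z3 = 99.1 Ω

Step 1 — Angular frequency: ω = 2π·f = 2π·4720 = 2.966e+04 rad/s.
Step 2 — Component impedances:
  Z1: Z = 1/(jωC) = -j/(ω·C) = 0 - j1.823e+04 Ω
  Z2: Z = 1/(jωC) = -j/(ω·C) = 0 - j0.4005 Ω
  Z3: Z = R = 99.1 Ω
Step 3 — With the output port shorted to ground, the output series arm Z2 runs from the junction to ground; the shunt arm Z3 also runs from the junction to ground. They appear in parallel: Z3 || Z2 = 0.001618 - j0.4005 Ω.
Step 4 — Series with input arm Z1: Z_in = Z1 + (Z3 || Z2) = 0.001618 - j1.823e+04 Ω = 1.823e+04∠-90.0° Ω.

Z = 0.001618 - j1.823e+04 Ω = 1.823e+04∠-90.0° Ω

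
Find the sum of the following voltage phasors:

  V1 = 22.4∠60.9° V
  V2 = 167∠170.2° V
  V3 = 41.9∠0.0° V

Step 1 — Convert each phasor to rectangular form:
  V1 = 22.4·(cos(60.9°) + j·sin(60.9°)) = 10.89 + j19.57 V
  V2 = 167·(cos(170.2°) + j·sin(170.2°)) = -164.6 + j28.42 V
  V3 = 41.9·(cos(0.0°) + j·sin(0.0°)) = 41.9 V
Step 2 — Sum components: V_total = -111.8 + j48 V.
Step 3 — Convert to polar: |V_total| = 121.6 V, ∠V_total = 156.8°.

V_total = 121.6∠156.8° V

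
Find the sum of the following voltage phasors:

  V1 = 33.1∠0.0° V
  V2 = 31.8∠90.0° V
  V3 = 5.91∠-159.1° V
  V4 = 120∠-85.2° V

Step 1 — Convert each phasor to rectangular form:
  V1 = 33.1·(cos(0.0°) + j·sin(0.0°)) = 33.1 V
  V2 = 31.8·(cos(90.0°) + j·sin(90.0°)) = 0 + j31.8 V
  V3 = 5.91·(cos(-159.1°) + j·sin(-159.1°)) = -5.521 - j2.108 V
  V4 = 120·(cos(-85.2°) + j·sin(-85.2°)) = 10.04 - j119.6 V
Step 2 — Sum components: V_total = 37.62 - j89.89 V.
Step 3 — Convert to polar: |V_total| = 97.44 V, ∠V_total = -67.3°.

V_total = 97.44∠-67.3° V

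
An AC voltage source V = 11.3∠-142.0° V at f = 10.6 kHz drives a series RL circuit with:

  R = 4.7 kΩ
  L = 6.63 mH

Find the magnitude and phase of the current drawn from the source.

Step 1 — Angular frequency: ω = 2π·f = 2π·1.06e+04 = 6.66e+04 rad/s.
Step 2 — Component impedances:
  R: Z = R = 4700 Ω
  L: Z = jωL = j·6.66e+04·0.00663 = 0 + j441.6 Ω
Step 3 — Series combination: Z_total = R + L = 4700 + j441.6 Ω = 4721∠5.4° Ω.
Step 4 — Source phasor: V = 11.3∠-142.0° V = -8.905 - j6.957 V.
Step 5 — Ohm's law: I = V / Z_total = (-8.905 - j6.957) / (4700 + j441.6) = -0.002016 - j0.001291 A.
Step 6 — Convert to polar: |I| = 0.002394 A, ∠I = -147.4°.

I = 0.002394∠-147.4° A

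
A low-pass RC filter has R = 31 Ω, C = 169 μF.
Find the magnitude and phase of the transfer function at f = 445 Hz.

Step 1 — Angular frequency: ω = 2π·445 = 2796 rad/s.
Step 2 — Transfer function: H(jω) = 1/(1 + jωRC).
Step 3 — Denominator: 1 + jωRC = 1 + j·2796·31·0.000169 = 1 + j14.65.
Step 4 — H = 0.004639 - j0.06795.
Step 5 — Magnitude: |H| = 0.06811 (-23.3 dB); phase: φ = -86.1°.

|H| = 0.06811 (-23.3 dB), φ = -86.1°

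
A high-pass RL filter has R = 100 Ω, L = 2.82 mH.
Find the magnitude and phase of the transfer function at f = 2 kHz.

Step 1 — Angular frequency: ω = 2π·2000 = 1.257e+04 rad/s.
Step 2 — Transfer function: H(jω) = jωL/(R + jωL).
Step 3 — Numerator jωL = j·35.44; denominator R + jωL = 100 + j35.44.
Step 4 — H = 0.1116 + j0.3148.
Step 5 — Magnitude: |H| = 0.334 (-9.5 dB); phase: φ = 70.5°.

|H| = 0.334 (-9.5 dB), φ = 70.5°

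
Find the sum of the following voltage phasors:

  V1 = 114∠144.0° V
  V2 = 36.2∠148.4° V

Step 1 — Convert each phasor to rectangular form:
  V1 = 114·(cos(144.0°) + j·sin(144.0°)) = -92.23 + j67.01 V
  V2 = 36.2·(cos(148.4°) + j·sin(148.4°)) = -30.83 + j18.97 V
Step 2 — Sum components: V_total = -123.1 + j85.98 V.
Step 3 — Convert to polar: |V_total| = 150.1 V, ∠V_total = 145.1°.

V_total = 150.1∠145.1° V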